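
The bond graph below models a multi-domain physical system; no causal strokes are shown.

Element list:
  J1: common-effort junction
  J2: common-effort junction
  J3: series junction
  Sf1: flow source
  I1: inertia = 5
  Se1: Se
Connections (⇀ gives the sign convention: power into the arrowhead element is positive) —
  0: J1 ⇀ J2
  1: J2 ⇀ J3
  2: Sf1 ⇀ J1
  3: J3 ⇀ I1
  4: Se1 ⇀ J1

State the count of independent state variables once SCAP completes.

1  (I1 all integral)

b2 stroke→Sf1  (Sf1: flow source, stroke at near end)
b4 stroke→J1  (source Se1 imposes e)
b0 stroke→J2  (J1: bond 4 brought effort, rest push out)
b1 stroke→J3  (J2: bond 0 brought effort, rest push out)
b3 stroke→I1  (J3 needs exactly one f-in)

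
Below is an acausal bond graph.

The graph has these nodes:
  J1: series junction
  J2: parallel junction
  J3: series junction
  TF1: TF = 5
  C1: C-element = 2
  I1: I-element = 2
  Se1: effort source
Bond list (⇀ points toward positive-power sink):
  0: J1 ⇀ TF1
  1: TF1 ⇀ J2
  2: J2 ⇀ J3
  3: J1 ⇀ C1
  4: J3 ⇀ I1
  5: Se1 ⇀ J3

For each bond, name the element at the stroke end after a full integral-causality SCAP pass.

#5 stroke at J3  (Se1: effort source, stroke at far end)
#3 stroke at J1  (C1 integral (e out))
#0 stroke at TF1  (J1 needs exactly one f-in)
#1 stroke at J2  (through TF1, causality passes straight; one stroke at TF1)
#2 stroke at J3  (common-e at J2 fixed by 1)
#4 stroke at I1  (closing 1-jn rule on J3)

bond 0 |TF1
bond 1 |J2
bond 2 |J3
bond 3 |J1
bond 4 |I1
bond 5 |J3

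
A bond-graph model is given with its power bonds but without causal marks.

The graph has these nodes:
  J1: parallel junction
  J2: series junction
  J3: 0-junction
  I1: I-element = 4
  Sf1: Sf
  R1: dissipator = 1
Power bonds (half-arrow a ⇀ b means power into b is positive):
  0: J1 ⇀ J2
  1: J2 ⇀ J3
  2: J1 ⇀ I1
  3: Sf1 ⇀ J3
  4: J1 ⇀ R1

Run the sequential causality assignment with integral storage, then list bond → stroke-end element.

β0 →J2
β1 →J3
β2 →I1
β3 →Sf1
β4 →J1

bond 3 stroke at Sf1  (Sf1 fixes flow; stroke at Sf1)
bond 1 stroke at J3  (closing 0-jn rule on J3)
bond 0 stroke at J2  (J2 flow already set via bond 1)
bond 2 stroke at I1  (I1 integral (f out))
bond 4 stroke at J1  (closing 0-jn rule on J1)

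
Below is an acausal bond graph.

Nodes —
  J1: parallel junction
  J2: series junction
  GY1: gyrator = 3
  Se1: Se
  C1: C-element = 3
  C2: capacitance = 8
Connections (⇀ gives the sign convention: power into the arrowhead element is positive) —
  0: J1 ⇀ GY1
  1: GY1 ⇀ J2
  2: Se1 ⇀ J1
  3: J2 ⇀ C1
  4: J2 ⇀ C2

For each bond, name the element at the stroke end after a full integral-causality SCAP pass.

bond 0 |GY1
bond 1 |GY1
bond 2 |J1
bond 3 |J2
bond 4 |J2

#2 stroke→J1  (Se1: effort source, stroke at far end)
#0 stroke→GY1  (J1: bond 2 brought effort, rest push out)
#1 stroke→GY1  (GY1: gyrator matches bond 0)
#3 stroke→J2  (1-jn J2 has f-setter on 1)
#4 stroke→J2  (J2 flow already set via bond 1)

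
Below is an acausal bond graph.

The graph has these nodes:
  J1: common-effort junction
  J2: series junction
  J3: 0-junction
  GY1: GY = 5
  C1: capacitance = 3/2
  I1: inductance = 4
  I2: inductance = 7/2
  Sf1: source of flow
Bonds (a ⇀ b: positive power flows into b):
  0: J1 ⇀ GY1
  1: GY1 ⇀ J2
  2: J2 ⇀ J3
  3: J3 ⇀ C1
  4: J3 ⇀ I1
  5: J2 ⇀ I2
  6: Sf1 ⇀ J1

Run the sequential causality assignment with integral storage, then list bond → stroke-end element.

b0 stroke at J1
b1 stroke at J2
b2 stroke at J2
b3 stroke at J3
b4 stroke at I1
b5 stroke at I2
b6 stroke at Sf1

b6 stroke→Sf1  (Sf1 fixes flow; stroke at Sf1)
b0 stroke→J1  (only one effort-in slot at J1)
b1 stroke→J2  (GY1: gyrator matches bond 0)
b3 stroke→J3  (C1 outputs effort q/C1)
b2 stroke→J2  (J3 effort already set via bond 3)
b4 stroke→I1  (J3: bond 3 brought effort, rest push out)
b5 stroke→I2  (J2 needs exactly one f-in)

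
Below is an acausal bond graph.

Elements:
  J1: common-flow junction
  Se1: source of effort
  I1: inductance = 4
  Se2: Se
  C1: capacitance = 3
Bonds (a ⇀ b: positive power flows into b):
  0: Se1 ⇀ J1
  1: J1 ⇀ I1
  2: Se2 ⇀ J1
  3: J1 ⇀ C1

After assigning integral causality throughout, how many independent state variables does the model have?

b0 stroke→J1  (Se1 (Se) sets effort on bond)
b2 stroke→J1  (Se2 fixes effort; stroke away)
b1 stroke→I1  (I1: I, integral causality)
b3 stroke→J1  (J1 flow already set via bond 1)

2  (C1, I1 all integral)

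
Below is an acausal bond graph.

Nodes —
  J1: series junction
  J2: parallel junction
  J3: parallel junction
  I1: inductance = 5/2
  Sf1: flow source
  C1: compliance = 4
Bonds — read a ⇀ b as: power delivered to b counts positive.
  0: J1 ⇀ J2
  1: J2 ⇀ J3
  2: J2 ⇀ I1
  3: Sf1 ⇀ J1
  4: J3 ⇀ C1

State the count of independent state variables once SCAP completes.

β3 stroke at Sf1  (Sf1 (Sf) sets flow on bond)
β0 stroke at J1  (common-f at J1 fixed by 3)
β2 stroke at I1  (I1: I, integral causality)
β1 stroke at J2  (J2: last free bond brings effort in)
β4 stroke at J3  (J3 needs exactly one e-in)

2  (C1, I1 all integral)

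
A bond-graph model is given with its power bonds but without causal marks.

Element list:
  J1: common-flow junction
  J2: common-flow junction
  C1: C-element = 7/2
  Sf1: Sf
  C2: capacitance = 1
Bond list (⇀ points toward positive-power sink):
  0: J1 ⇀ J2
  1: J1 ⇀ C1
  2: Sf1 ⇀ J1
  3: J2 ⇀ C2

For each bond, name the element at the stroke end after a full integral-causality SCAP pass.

β0 stroke at J1
β1 stroke at J1
β2 stroke at Sf1
β3 stroke at J2

β2 |Sf1  (Sf1 fixes flow; stroke at Sf1)
β0 |J1  (J1 flow already set via bond 2)
β1 |J1  (common-f at J1 fixed by 2)
β3 |J2  (J2: bond 0 brought flow, rest push out)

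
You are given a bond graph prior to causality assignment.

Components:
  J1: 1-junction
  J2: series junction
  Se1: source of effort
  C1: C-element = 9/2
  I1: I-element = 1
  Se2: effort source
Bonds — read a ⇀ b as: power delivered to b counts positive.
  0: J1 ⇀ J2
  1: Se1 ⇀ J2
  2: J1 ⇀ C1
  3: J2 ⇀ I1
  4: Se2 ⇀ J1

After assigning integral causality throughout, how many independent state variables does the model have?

bond 1 →J2  (Se1 fixes effort; stroke away)
bond 4 →J1  (source Se2 imposes e)
bond 2 →J1  (prefer integral on C1)
bond 0 →J2  (J1 needs exactly one f-in)
bond 3 →I1  (only one flow-in slot at J2)

2  (C1, I1 all integral)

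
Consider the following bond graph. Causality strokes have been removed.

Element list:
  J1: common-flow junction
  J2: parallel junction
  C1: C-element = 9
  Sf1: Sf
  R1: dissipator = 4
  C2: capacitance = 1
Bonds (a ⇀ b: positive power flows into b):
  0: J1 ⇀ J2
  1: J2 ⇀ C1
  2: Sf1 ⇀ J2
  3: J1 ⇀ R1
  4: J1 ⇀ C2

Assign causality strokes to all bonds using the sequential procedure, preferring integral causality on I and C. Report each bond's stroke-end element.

bond 0 →J1
bond 1 →J2
bond 2 →Sf1
bond 3 →R1
bond 4 →J1

#2 stroke at Sf1  (source Sf1 imposes f)
#1 stroke at J2  (C1 outputs effort q/C1)
#0 stroke at J1  (common-e at J2 fixed by 1)
#4 stroke at J1  (C2 outputs effort q/C2)
#3 stroke at R1  (J1: last free bond brings flow in)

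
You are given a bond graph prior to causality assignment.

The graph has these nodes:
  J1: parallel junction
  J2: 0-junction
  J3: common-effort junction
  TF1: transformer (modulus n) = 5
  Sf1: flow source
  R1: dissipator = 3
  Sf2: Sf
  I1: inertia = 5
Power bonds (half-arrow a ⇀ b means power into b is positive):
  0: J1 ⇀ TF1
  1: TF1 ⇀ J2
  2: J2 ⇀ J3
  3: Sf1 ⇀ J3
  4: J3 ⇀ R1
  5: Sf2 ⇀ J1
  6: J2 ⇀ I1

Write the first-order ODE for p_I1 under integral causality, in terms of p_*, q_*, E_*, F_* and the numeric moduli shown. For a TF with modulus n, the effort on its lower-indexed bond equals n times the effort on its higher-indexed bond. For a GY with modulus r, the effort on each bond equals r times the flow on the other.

dp_I1/dt = 3*F_Sf1 + 15*F_Sf2 - 3*p_I1/5

β3 →Sf1  (Sf1 (Sf) sets flow on bond)
β5 →Sf2  (Sf2: flow source, stroke at near end)
β0 →J1  (only one effort-in slot at J1)
β1 →TF1  (TF TF1: opposite of bond 0)
β6 →I1  (prefer integral on I1)
β2 →J2  (closing 0-jn rule on J2)
β4 →J3  (closing 0-jn rule on J3)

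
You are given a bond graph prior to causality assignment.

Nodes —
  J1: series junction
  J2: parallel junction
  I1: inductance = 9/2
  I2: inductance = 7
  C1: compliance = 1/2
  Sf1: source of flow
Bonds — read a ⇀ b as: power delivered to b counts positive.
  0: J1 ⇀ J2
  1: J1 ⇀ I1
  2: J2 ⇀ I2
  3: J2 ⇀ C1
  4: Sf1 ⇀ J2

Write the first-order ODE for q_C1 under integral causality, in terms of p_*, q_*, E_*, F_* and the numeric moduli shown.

β4 stroke at Sf1  (Sf1 (Sf) sets flow on bond)
β1 stroke at I1  (I1 integral (f out))
β0 stroke at J1  (J1 flow already set via bond 1)
β2 stroke at I2  (I2 outputs flow p/I2)
β3 stroke at J2  (J2: last free bond brings effort in)

dq_C1/dt = F_Sf1 + 2*p_I1/9 - p_I2/7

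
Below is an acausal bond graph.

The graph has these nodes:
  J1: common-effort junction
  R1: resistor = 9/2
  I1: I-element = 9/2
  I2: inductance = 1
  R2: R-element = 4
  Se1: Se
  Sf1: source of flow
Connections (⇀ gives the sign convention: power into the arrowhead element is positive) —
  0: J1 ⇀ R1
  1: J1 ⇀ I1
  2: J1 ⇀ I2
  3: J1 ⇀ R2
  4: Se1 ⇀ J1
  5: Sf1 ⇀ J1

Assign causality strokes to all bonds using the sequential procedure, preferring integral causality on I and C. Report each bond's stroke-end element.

bond 4 |J1  (Se1: effort source, stroke at far end)
bond 5 |Sf1  (source Sf1 imposes f)
bond 0 |R1  (common-e at J1 fixed by 4)
bond 1 |I1  (J1 effort already set via bond 4)
bond 2 |I2  (0-jn J1 has e-setter on 4)
bond 3 |R2  (0-jn J1 has e-setter on 4)

bond 0 →R1
bond 1 →I1
bond 2 →I2
bond 3 →R2
bond 4 →J1
bond 5 →Sf1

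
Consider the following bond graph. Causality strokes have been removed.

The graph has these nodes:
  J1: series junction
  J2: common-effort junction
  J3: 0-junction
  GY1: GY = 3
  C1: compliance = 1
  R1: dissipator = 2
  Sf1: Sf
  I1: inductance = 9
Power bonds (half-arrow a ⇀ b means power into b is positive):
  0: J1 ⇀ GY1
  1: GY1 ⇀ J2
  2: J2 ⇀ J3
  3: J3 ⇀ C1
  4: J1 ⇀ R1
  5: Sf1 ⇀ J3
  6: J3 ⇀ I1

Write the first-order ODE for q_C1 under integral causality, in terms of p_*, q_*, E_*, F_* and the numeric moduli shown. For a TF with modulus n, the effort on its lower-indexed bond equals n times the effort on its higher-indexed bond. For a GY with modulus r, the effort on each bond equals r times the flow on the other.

b5 →Sf1  (Sf1 fixes flow; stroke at Sf1)
b3 →J3  (C1: C, integral causality)
b2 →J2  (J3 effort already set via bond 3)
b6 →I1  (common-e at J3 fixed by 3)
b1 →GY1  (J2: bond 2 brought effort, rest push out)
b0 →GY1  (through GY1, causality inverts; strokes same side of GY1)
b4 →J1  (J1: bond 0 brought flow, rest push out)

dq_C1/dt = F_Sf1 - p_I1/9 - 2*q_C1/9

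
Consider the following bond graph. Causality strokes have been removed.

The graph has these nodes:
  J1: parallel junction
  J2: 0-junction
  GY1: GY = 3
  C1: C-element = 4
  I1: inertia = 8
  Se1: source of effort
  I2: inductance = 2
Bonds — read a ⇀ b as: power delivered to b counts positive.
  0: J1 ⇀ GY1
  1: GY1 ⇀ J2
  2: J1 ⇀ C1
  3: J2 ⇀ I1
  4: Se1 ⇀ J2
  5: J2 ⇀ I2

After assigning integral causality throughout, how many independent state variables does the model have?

3  (C1, I1, I2 all integral)

β4 stroke at J2  (Se1: effort source, stroke at far end)
β1 stroke at GY1  (J2 effort already set via bond 4)
β3 stroke at I1  (0-jn J2 has e-setter on 4)
β5 stroke at I2  (J2: bond 4 brought effort, rest push out)
β0 stroke at GY1  (GY1: gyrator matches bond 1)
β2 stroke at J1  (only one effort-in slot at J1)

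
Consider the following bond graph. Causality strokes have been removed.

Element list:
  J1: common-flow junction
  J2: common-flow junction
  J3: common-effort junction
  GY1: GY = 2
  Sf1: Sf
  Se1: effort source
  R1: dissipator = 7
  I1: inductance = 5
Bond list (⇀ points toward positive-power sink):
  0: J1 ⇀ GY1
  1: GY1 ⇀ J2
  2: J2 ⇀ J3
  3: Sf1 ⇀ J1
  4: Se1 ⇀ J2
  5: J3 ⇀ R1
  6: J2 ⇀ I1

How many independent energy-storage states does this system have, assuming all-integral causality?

β3 stroke→Sf1  (source Sf1 imposes f)
β4 stroke→J2  (Se1: effort source, stroke at far end)
β0 stroke→J1  (common-f at J1 fixed by 3)
β1 stroke→J2  (GY GY1: same side as bond 0)
β6 stroke→I1  (I1 outputs flow p/I1)
β2 stroke→J2  (J2 flow already set via bond 6)
β5 stroke→J3  (closing 0-jn rule on J3)

1  (I1 all integral)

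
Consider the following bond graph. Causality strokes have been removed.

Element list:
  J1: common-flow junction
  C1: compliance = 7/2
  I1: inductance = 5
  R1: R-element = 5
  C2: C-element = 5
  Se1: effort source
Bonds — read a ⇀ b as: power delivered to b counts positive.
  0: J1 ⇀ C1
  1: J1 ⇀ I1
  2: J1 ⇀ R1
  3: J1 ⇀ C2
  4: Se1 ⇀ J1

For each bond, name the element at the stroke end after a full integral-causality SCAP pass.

#0 stroke→J1
#1 stroke→I1
#2 stroke→J1
#3 stroke→J1
#4 stroke→J1

#4 stroke at J1  (Se1 fixes effort; stroke away)
#0 stroke at J1  (prefer integral on C1)
#1 stroke at I1  (prefer integral on I1)
#2 stroke at J1  (J1 flow already set via bond 1)
#3 stroke at J1  (J1 flow already set via bond 1)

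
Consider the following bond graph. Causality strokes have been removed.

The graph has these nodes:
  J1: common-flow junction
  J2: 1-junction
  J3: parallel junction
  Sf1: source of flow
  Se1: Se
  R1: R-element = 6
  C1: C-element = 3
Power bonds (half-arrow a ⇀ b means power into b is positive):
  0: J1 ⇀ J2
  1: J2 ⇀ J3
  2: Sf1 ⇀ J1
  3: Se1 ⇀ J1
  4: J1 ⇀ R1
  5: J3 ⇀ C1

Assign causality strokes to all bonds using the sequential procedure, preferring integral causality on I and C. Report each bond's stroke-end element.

b2 stroke→Sf1  (Sf1 fixes flow; stroke at Sf1)
b3 stroke→J1  (Se1 fixes effort; stroke away)
b0 stroke→J1  (common-f at J1 fixed by 2)
b4 stroke→J1  (J1: bond 2 brought flow, rest push out)
b1 stroke→J2  (common-f at J2 fixed by 0)
b5 stroke→J3  (only one effort-in slot at J3)

β0 |J1
β1 |J2
β2 |Sf1
β3 |J1
β4 |J1
β5 |J3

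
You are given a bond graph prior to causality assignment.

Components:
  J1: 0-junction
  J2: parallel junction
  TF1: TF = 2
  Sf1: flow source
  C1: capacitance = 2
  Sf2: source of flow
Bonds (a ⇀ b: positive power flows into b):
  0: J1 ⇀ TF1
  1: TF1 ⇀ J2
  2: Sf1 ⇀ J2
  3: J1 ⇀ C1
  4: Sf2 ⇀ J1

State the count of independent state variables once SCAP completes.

1  (C1 all integral)

b2 stroke at Sf1  (Sf1: flow source, stroke at near end)
b4 stroke at Sf2  (source Sf2 imposes f)
b1 stroke at J2  (J2 needs exactly one e-in)
b0 stroke at TF1  (through TF1, causality passes straight; one stroke at TF1)
b3 stroke at J1  (closing 0-jn rule on J1)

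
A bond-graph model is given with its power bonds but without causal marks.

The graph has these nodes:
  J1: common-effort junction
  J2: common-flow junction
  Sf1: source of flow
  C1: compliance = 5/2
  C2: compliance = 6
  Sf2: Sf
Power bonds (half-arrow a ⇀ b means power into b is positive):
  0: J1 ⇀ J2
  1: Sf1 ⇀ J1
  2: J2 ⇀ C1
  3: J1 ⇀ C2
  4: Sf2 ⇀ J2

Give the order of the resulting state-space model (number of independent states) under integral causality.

#1 →Sf1  (source Sf1 imposes f)
#4 →Sf2  (Sf2 (Sf) sets flow on bond)
#0 →J2  (1-jn J2 has f-setter on 4)
#2 →J2  (common-f at J2 fixed by 4)
#3 →J1  (J1: last free bond brings effort in)

2  (C1, C2 all integral)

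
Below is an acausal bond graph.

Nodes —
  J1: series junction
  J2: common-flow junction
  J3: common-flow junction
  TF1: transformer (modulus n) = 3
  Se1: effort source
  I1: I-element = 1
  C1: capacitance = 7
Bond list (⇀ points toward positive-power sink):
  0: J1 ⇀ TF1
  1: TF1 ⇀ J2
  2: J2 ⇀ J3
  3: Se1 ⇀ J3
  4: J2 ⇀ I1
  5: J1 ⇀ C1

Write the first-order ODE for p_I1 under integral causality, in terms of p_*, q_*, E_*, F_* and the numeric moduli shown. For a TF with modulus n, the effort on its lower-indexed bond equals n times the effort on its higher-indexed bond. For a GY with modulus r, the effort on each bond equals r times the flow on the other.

dp_I1/dt = E_Se1 - q_C1/21

b3 |J3  (Se1: effort source, stroke at far end)
b2 |J2  (J3 needs exactly one f-in)
b4 |I1  (prefer integral on I1)
b1 |J2  (common-f at J2 fixed by 4)
b0 |TF1  (TF1: transformer flips bond 1)
b5 |J1  (1-jn J1 has f-setter on 0)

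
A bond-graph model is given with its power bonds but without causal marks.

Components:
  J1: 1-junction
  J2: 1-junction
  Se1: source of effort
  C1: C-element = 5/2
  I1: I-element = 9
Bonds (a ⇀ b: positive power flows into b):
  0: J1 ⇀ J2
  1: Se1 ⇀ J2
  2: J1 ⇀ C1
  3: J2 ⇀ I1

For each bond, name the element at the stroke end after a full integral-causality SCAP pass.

#1 stroke at J2  (Se1: effort source, stroke at far end)
#2 stroke at J1  (C1: C, integral causality)
#0 stroke at J2  (J1 needs exactly one f-in)
#3 stroke at I1  (J2 needs exactly one f-in)

#0 |J2
#1 |J2
#2 |J1
#3 |I1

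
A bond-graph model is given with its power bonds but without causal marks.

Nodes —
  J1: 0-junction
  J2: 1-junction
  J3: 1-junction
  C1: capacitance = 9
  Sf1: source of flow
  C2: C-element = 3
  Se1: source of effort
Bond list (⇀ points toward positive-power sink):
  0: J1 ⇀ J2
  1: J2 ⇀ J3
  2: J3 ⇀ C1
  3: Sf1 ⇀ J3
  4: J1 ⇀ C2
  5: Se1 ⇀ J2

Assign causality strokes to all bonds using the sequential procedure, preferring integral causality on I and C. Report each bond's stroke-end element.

bond 3 →Sf1  (source Sf1 imposes f)
bond 5 →J2  (Se1 (Se) sets effort on bond)
bond 1 →J3  (J3 flow already set via bond 3)
bond 2 →J3  (1-jn J3 has f-setter on 3)
bond 0 →J2  (1-jn J2 has f-setter on 1)
bond 4 →J1  (J1: last free bond brings effort in)

bond 0 |J2
bond 1 |J3
bond 2 |J3
bond 3 |Sf1
bond 4 |J1
bond 5 |J2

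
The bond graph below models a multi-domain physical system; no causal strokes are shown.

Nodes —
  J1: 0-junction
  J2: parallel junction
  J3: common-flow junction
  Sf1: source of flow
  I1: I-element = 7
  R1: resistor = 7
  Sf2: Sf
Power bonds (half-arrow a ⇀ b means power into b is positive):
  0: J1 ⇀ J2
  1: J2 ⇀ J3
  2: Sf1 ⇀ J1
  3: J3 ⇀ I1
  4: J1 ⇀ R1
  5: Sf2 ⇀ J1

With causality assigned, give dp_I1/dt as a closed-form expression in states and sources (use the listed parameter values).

dp_I1/dt = 7*F_Sf1 + 7*F_Sf2 - p_I1

bond 2 stroke at Sf1  (Sf1 fixes flow; stroke at Sf1)
bond 5 stroke at Sf2  (Sf2 (Sf) sets flow on bond)
bond 3 stroke at I1  (I1 outputs flow p/I1)
bond 1 stroke at J3  (common-f at J3 fixed by 3)
bond 0 stroke at J2  (closing 0-jn rule on J2)
bond 4 stroke at J1  (J1: last free bond brings effort in)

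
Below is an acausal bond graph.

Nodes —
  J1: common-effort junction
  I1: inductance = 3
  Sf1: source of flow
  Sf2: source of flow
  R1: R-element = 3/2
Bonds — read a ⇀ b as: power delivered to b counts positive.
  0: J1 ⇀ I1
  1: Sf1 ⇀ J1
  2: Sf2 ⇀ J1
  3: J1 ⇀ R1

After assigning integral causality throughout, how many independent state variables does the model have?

β1 |Sf1  (source Sf1 imposes f)
β2 |Sf2  (Sf2: flow source, stroke at near end)
β0 |I1  (I1 integral (f out))
β3 |J1  (J1: last free bond brings effort in)

1  (I1 all integral)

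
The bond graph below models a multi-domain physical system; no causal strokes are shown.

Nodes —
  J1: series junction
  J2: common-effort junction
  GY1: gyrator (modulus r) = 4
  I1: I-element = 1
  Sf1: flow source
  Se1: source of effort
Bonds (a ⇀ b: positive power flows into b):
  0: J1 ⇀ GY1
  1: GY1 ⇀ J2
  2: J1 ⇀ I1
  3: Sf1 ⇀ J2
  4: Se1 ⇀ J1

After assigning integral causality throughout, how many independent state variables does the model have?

1  (I1 all integral)

bond 3 →Sf1  (source Sf1 imposes f)
bond 4 →J1  (Se1 (Se) sets effort on bond)
bond 1 →J2  (only one effort-in slot at J2)
bond 0 →J1  (through GY1, causality inverts; strokes same side of GY1)
bond 2 →I1  (J1: last free bond brings flow in)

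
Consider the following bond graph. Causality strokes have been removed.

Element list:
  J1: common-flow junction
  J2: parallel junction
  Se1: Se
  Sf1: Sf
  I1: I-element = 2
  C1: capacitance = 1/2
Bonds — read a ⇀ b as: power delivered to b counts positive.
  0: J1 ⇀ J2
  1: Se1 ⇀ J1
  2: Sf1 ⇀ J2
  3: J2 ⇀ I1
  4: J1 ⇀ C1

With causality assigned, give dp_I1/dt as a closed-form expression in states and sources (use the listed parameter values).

dp_I1/dt = E_Se1 - 2*q_C1

bond 1 stroke→J1  (Se1 (Se) sets effort on bond)
bond 2 stroke→Sf1  (Sf1 (Sf) sets flow on bond)
bond 3 stroke→I1  (prefer integral on I1)
bond 0 stroke→J2  (only one effort-in slot at J2)
bond 4 stroke→J1  (1-jn J1 has f-setter on 0)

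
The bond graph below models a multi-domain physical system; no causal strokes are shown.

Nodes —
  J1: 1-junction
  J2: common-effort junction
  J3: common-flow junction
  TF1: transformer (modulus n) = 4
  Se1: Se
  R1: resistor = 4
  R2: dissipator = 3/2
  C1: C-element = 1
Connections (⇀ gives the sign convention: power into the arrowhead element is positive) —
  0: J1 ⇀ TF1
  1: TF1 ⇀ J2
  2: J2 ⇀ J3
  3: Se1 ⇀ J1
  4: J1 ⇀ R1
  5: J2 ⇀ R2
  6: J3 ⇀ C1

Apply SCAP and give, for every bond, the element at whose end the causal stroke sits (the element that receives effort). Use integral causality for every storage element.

#3 stroke at J1  (source Se1 imposes e)
#6 stroke at J3  (C1 outputs effort q/C1)
#2 stroke at J2  (J3: last free bond brings flow in)
#1 stroke at TF1  (0-jn J2 has e-setter on 2)
#5 stroke at R2  (J2 effort already set via bond 2)
#0 stroke at J1  (TF TF1: opposite of bond 1)
#4 stroke at R1  (J1: last free bond brings flow in)

bond 0 |J1
bond 1 |TF1
bond 2 |J2
bond 3 |J1
bond 4 |R1
bond 5 |R2
bond 6 |J3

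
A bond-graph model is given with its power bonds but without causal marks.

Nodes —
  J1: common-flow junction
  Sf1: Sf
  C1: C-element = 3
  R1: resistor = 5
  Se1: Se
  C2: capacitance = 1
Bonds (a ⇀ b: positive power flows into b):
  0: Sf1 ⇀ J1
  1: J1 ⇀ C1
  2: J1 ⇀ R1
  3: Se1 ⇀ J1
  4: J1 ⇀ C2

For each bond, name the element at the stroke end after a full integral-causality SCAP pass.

bond 0 stroke→Sf1  (source Sf1 imposes f)
bond 3 stroke→J1  (Se1 fixes effort; stroke away)
bond 1 stroke→J1  (J1 flow already set via bond 0)
bond 2 stroke→J1  (common-f at J1 fixed by 0)
bond 4 stroke→J1  (common-f at J1 fixed by 0)

#0 |Sf1
#1 |J1
#2 |J1
#3 |J1
#4 |J1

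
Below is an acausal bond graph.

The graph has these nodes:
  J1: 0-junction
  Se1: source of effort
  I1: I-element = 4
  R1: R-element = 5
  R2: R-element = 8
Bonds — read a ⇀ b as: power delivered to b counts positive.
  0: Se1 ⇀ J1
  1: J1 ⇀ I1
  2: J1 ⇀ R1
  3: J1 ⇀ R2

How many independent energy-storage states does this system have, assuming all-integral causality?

1  (I1 all integral)

#0 stroke→J1  (source Se1 imposes e)
#1 stroke→I1  (common-e at J1 fixed by 0)
#2 stroke→R1  (J1: bond 0 brought effort, rest push out)
#3 stroke→R2  (common-e at J1 fixed by 0)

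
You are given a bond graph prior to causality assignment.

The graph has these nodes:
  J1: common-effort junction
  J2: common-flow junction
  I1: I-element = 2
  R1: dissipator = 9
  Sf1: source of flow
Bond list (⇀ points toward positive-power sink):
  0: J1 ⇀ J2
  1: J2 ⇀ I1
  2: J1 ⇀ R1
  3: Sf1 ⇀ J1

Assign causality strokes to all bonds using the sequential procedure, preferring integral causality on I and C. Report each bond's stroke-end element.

#0 stroke at J2
#1 stroke at I1
#2 stroke at J1
#3 stroke at Sf1

#3 stroke→Sf1  (Sf1 (Sf) sets flow on bond)
#1 stroke→I1  (I1: I, integral causality)
#0 stroke→J2  (common-f at J2 fixed by 1)
#2 stroke→J1  (only one effort-in slot at J1)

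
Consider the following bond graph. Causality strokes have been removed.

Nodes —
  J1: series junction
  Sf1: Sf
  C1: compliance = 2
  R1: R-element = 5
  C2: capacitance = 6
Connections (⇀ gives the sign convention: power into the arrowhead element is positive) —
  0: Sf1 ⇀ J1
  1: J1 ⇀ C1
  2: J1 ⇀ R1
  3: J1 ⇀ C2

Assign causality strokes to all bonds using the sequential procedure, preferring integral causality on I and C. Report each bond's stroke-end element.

bond 0 →Sf1
bond 1 →J1
bond 2 →J1
bond 3 →J1

b0 stroke→Sf1  (Sf1: flow source, stroke at near end)
b1 stroke→J1  (J1: bond 0 brought flow, rest push out)
b2 stroke→J1  (J1: bond 0 brought flow, rest push out)
b3 stroke→J1  (common-f at J1 fixed by 0)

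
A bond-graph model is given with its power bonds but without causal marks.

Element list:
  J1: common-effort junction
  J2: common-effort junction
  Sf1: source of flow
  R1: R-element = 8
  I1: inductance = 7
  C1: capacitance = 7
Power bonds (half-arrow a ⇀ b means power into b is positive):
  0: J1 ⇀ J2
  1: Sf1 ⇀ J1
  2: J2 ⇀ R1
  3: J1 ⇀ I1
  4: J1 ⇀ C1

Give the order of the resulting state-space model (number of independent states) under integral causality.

b1 →Sf1  (Sf1 (Sf) sets flow on bond)
b3 →I1  (I1 integral (f out))
b4 →J1  (prefer integral on C1)
b0 →J2  (J1: bond 4 brought effort, rest push out)
b2 →R1  (common-e at J2 fixed by 0)

2  (C1, I1 all integral)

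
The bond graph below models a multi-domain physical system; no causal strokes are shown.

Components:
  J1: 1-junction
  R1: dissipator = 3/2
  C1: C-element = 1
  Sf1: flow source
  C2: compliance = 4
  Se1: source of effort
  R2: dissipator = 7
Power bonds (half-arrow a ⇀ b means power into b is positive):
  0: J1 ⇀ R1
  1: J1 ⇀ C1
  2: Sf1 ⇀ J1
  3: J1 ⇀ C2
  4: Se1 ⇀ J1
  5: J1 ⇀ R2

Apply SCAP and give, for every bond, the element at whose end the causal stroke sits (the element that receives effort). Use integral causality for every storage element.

#2 stroke at Sf1  (Sf1 fixes flow; stroke at Sf1)
#4 stroke at J1  (Se1 fixes effort; stroke away)
#0 stroke at J1  (common-f at J1 fixed by 2)
#1 stroke at J1  (J1 flow already set via bond 2)
#3 stroke at J1  (J1 flow already set via bond 2)
#5 stroke at J1  (J1: bond 2 brought flow, rest push out)

β0 →J1
β1 →J1
β2 →Sf1
β3 →J1
β4 →J1
β5 →J1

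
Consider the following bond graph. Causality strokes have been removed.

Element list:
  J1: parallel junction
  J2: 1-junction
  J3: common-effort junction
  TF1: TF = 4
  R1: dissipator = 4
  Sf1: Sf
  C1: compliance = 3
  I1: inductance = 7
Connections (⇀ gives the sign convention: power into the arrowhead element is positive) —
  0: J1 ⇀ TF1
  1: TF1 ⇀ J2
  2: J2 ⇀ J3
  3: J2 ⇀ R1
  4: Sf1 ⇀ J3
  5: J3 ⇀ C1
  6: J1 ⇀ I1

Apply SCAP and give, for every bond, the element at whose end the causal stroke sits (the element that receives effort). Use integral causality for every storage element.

β4 |Sf1  (Sf1: flow source, stroke at near end)
β5 |J3  (C1: C, integral causality)
β2 |J2  (common-e at J3 fixed by 5)
β6 |I1  (prefer integral on I1)
β0 |J1  (J1: last free bond brings effort in)
β1 |TF1  (TF1 one-in-one-out from 0)
β3 |J2  (common-f at J2 fixed by 1)

b0 →J1
b1 →TF1
b2 →J2
b3 →J2
b4 →Sf1
b5 →J3
b6 →I1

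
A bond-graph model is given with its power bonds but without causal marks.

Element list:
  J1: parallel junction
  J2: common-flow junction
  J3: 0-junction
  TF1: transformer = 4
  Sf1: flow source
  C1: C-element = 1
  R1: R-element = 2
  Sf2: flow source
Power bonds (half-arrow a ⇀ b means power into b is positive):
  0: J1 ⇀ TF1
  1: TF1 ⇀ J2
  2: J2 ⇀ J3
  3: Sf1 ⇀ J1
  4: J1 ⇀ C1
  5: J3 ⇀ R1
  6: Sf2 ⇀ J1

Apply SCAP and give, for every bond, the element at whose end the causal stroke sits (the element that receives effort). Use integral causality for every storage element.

bond 0 |TF1
bond 1 |J2
bond 2 |J3
bond 3 |Sf1
bond 4 |J1
bond 5 |R1
bond 6 |Sf2

bond 3 →Sf1  (Sf1 fixes flow; stroke at Sf1)
bond 6 →Sf2  (Sf2: flow source, stroke at near end)
bond 4 →J1  (C1 outputs effort q/C1)
bond 0 →TF1  (0-jn J1 has e-setter on 4)
bond 1 →J2  (TF1 one-in-one-out from 0)
bond 2 →J3  (J2: last free bond brings flow in)
bond 5 →R1  (J3: bond 2 brought effort, rest push out)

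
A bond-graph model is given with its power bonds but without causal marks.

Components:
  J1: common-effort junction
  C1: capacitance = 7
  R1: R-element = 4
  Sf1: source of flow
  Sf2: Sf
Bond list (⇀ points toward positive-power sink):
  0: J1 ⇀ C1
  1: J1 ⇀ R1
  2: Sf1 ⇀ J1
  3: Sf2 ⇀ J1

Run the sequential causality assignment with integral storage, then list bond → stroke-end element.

b0 stroke→J1
b1 stroke→R1
b2 stroke→Sf1
b3 stroke→Sf2

β2 stroke→Sf1  (Sf1: flow source, stroke at near end)
β3 stroke→Sf2  (Sf2: flow source, stroke at near end)
β0 stroke→J1  (C1 integral (e out))
β1 stroke→R1  (J1 effort already set via bond 0)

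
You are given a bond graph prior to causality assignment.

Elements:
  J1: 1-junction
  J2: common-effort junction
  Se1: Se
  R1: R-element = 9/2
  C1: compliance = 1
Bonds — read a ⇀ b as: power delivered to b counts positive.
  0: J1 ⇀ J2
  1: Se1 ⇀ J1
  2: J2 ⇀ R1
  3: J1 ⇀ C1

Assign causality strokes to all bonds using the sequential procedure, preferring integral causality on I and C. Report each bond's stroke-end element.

bond 1 stroke→J1  (Se1: effort source, stroke at far end)
bond 3 stroke→J1  (C1 integral (e out))
bond 0 stroke→J2  (J1 needs exactly one f-in)
bond 2 stroke→R1  (J2 effort already set via bond 0)

#0 stroke→J2
#1 stroke→J1
#2 stroke→R1
#3 stroke→J1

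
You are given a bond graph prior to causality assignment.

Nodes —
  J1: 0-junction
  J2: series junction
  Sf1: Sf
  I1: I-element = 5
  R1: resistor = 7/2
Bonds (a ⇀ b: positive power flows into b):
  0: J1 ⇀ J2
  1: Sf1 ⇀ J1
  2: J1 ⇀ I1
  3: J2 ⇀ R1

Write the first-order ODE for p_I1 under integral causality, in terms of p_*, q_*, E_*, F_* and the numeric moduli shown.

b1 |Sf1  (Sf1 (Sf) sets flow on bond)
b2 |I1  (I1 integral (f out))
b0 |J1  (only one effort-in slot at J1)
b3 |J2  (common-f at J2 fixed by 0)

dp_I1/dt = 7*F_Sf1/2 - 7*p_I1/10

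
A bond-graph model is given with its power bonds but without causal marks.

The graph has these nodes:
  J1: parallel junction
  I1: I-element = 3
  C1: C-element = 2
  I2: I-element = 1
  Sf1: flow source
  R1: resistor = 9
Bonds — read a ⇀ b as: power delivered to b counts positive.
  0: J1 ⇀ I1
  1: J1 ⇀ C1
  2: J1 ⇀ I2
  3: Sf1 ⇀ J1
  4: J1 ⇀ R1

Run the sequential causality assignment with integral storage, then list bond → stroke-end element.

#0 stroke at I1
#1 stroke at J1
#2 stroke at I2
#3 stroke at Sf1
#4 stroke at R1

bond 3 →Sf1  (source Sf1 imposes f)
bond 0 →I1  (prefer integral on I1)
bond 1 →J1  (C1 outputs effort q/C1)
bond 2 →I2  (J1: bond 1 brought effort, rest push out)
bond 4 →R1  (J1: bond 1 brought effort, rest push out)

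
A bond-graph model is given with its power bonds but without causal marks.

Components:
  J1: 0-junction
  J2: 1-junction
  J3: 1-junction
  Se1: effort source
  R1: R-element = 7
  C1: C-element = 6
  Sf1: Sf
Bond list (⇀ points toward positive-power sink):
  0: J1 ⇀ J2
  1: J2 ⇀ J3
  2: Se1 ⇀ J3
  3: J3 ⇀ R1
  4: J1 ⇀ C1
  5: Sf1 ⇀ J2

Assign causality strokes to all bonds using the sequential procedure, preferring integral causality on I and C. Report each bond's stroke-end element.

β2 |J3  (Se1 fixes effort; stroke away)
β5 |Sf1  (source Sf1 imposes f)
β0 |J2  (J2 flow already set via bond 5)
β1 |J2  (common-f at J2 fixed by 5)
β3 |J3  (1-jn J3 has f-setter on 1)
β4 |J1  (J1 needs exactly one e-in)

#0 stroke→J2
#1 stroke→J2
#2 stroke→J3
#3 stroke→J3
#4 stroke→J1
#5 stroke→Sf1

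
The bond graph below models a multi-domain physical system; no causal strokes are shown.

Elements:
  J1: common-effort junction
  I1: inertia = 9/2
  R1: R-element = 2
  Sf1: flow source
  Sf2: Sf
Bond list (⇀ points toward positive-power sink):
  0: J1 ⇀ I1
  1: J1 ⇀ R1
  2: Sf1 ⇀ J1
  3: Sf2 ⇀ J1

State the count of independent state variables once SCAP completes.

1  (I1 all integral)

β2 stroke at Sf1  (Sf1 (Sf) sets flow on bond)
β3 stroke at Sf2  (Sf2 fixes flow; stroke at Sf2)
β0 stroke at I1  (I1: I, integral causality)
β1 stroke at J1  (J1 needs exactly one e-in)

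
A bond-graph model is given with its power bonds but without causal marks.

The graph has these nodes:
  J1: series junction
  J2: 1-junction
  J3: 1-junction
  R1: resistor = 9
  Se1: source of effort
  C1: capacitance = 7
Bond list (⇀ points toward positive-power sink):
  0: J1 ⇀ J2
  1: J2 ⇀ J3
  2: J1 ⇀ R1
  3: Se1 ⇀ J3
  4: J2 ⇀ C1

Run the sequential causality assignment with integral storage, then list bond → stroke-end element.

#3 stroke→J3  (source Se1 imposes e)
#1 stroke→J2  (only one flow-in slot at J3)
#4 stroke→J2  (C1 outputs effort q/C1)
#0 stroke→J1  (closing 1-jn rule on J2)
#2 stroke→R1  (J1: last free bond brings flow in)

bond 0 stroke→J1
bond 1 stroke→J2
bond 2 stroke→R1
bond 3 stroke→J3
bond 4 stroke→J2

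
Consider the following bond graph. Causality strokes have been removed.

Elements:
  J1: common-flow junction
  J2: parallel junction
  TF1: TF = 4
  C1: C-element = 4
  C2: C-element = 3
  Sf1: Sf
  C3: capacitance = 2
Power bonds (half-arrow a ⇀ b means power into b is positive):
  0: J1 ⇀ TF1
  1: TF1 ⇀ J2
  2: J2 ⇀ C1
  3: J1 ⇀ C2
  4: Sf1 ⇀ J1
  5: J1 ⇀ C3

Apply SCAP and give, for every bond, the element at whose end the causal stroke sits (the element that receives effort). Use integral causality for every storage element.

b4 →Sf1  (Sf1: flow source, stroke at near end)
b0 →J1  (common-f at J1 fixed by 4)
b3 →J1  (J1 flow already set via bond 4)
b5 →J1  (J1 flow already set via bond 4)
b1 →TF1  (TF TF1: opposite of bond 0)
b2 →J2  (J2: last free bond brings effort in)

b0 →J1
b1 →TF1
b2 →J2
b3 →J1
b4 →Sf1
b5 →J1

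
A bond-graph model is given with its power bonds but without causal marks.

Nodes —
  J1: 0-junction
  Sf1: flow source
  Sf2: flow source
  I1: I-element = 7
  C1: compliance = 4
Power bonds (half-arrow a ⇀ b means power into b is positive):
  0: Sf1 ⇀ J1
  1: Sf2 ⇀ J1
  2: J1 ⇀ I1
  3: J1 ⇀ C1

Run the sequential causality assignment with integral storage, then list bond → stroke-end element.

bond 0 |Sf1  (Sf1 fixes flow; stroke at Sf1)
bond 1 |Sf2  (Sf2 fixes flow; stroke at Sf2)
bond 2 |I1  (prefer integral on I1)
bond 3 |J1  (J1: last free bond brings effort in)

bond 0 stroke→Sf1
bond 1 stroke→Sf2
bond 2 stroke→I1
bond 3 stroke→J1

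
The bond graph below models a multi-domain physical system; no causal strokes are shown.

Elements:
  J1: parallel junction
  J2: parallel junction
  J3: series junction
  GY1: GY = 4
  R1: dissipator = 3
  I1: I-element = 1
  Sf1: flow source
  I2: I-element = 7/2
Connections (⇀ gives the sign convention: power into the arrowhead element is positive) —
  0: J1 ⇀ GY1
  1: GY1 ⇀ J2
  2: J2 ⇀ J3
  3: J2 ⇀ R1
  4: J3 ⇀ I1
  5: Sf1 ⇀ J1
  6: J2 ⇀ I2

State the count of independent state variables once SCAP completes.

2  (I1, I2 all integral)

b5 stroke at Sf1  (Sf1: flow source, stroke at near end)
b0 stroke at J1  (J1 needs exactly one e-in)
b1 stroke at J2  (GY GY1: same side as bond 0)
b2 stroke at J3  (J2 effort already set via bond 1)
b3 stroke at R1  (J2 effort already set via bond 1)
b6 stroke at I2  (0-jn J2 has e-setter on 1)
b4 stroke at I1  (closing 1-jn rule on J3)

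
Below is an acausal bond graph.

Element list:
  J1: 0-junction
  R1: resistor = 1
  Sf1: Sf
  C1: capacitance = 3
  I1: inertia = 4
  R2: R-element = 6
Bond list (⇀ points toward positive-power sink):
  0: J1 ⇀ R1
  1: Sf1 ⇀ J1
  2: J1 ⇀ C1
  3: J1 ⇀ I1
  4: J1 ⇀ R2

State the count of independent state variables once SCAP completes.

b1 stroke→Sf1  (source Sf1 imposes f)
b2 stroke→J1  (C1 integral (e out))
b0 stroke→R1  (J1: bond 2 brought effort, rest push out)
b3 stroke→I1  (J1 effort already set via bond 2)
b4 stroke→R2  (J1: bond 2 brought effort, rest push out)

2  (C1, I1 all integral)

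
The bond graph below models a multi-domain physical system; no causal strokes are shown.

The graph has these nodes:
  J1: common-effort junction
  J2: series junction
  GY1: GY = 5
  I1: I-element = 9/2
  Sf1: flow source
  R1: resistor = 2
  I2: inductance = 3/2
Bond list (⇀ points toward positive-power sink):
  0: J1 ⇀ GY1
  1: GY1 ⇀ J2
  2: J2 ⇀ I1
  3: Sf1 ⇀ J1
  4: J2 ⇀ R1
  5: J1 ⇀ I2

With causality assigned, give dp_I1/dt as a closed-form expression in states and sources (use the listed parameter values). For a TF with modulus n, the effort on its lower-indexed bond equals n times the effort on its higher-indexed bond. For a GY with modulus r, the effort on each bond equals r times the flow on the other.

dp_I1/dt = 5*F_Sf1 - 4*p_I1/9 - 10*p_I2/3

β3 →Sf1  (Sf1 fixes flow; stroke at Sf1)
β2 →I1  (I1: I, integral causality)
β1 →J2  (1-jn J2 has f-setter on 2)
β4 →J2  (1-jn J2 has f-setter on 2)
β0 →J1  (through GY1, causality inverts; strokes same side of GY1)
β5 →I2  (common-e at J1 fixed by 0)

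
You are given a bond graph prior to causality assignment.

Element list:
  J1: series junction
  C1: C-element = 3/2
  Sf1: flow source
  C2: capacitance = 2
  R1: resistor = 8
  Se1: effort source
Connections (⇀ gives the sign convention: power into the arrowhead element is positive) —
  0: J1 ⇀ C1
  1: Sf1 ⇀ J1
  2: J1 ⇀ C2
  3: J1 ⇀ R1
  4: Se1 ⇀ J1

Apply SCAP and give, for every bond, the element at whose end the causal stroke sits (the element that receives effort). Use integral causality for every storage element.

b1 →Sf1  (Sf1 fixes flow; stroke at Sf1)
b4 →J1  (Se1 (Se) sets effort on bond)
b0 →J1  (1-jn J1 has f-setter on 1)
b2 →J1  (J1: bond 1 brought flow, rest push out)
b3 →J1  (common-f at J1 fixed by 1)

b0 |J1
b1 |Sf1
b2 |J1
b3 |J1
b4 |J1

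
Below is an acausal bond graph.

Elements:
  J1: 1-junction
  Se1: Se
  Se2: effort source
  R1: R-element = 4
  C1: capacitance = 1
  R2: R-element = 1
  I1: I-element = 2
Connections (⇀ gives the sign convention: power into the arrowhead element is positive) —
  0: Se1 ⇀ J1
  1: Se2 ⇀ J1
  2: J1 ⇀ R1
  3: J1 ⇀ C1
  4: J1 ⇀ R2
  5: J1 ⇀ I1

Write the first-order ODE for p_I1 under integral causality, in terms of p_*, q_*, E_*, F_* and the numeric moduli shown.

#0 stroke→J1  (Se1 fixes effort; stroke away)
#1 stroke→J1  (Se2 fixes effort; stroke away)
#3 stroke→J1  (C1: C, integral causality)
#5 stroke→I1  (I1 integral (f out))
#2 stroke→J1  (J1 flow already set via bond 5)
#4 stroke→J1  (J1: bond 5 brought flow, rest push out)

dp_I1/dt = E_Se1 + E_Se2 - 5*p_I1/2 - q_C1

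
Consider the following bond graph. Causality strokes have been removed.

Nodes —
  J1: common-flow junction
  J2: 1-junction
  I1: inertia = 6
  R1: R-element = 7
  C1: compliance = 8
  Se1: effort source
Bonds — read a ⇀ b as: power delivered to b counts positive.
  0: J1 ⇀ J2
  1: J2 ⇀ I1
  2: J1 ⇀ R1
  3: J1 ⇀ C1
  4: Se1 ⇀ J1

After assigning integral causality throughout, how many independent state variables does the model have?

b4 →J1  (source Se1 imposes e)
b1 →I1  (prefer integral on I1)
b0 →J2  (J2: bond 1 brought flow, rest push out)
b2 →J1  (J1: bond 0 brought flow, rest push out)
b3 →J1  (J1: bond 0 brought flow, rest push out)

2  (C1, I1 all integral)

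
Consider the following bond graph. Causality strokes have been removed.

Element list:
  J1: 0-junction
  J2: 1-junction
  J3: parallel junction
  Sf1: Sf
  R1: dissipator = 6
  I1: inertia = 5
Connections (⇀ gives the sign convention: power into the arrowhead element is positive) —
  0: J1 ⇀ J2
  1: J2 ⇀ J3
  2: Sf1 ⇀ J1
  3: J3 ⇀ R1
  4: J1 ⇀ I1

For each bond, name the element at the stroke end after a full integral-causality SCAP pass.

#0 |J1
#1 |J2
#2 |Sf1
#3 |J3
#4 |I1

bond 2 →Sf1  (Sf1: flow source, stroke at near end)
bond 4 →I1  (prefer integral on I1)
bond 0 →J1  (J1: last free bond brings effort in)
bond 1 →J2  (1-jn J2 has f-setter on 0)
bond 3 →J3  (J3 needs exactly one e-in)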